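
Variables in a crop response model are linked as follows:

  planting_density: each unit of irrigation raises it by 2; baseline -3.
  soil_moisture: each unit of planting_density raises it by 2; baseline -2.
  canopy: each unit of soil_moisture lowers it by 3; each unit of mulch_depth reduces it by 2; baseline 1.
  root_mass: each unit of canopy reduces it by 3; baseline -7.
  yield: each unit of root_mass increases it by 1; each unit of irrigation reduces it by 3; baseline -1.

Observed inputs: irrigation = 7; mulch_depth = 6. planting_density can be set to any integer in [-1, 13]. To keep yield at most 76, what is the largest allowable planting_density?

planting_density = 5

Intervening on planting_density fixes its value directly, overriding its dependence on irrigation.
Substituting into the canopy equation gives canopy = -6*planting_density - 5.
Substituting into the root_mass equation gives root_mass = 18*planting_density + 8.
yield becomes 18*planting_density - 14.
Require 18*planting_density - 14 ≤ 76, so planting_density ≤ 5.
The largest integer in [-1, 13] satisfying this is 5.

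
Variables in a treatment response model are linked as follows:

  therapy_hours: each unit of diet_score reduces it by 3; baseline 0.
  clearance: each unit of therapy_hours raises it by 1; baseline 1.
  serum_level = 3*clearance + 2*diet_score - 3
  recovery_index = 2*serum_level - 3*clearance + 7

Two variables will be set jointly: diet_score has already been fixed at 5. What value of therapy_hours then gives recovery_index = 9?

With diet_score held at 5:
Intervening on therapy_hours fixes its value directly, overriding its dependence on diet_score.
Substituting into the serum_level equation gives serum_level = 3*therapy_hours + 10.
Substituting into the recovery_index equation gives recovery_index = 3*therapy_hours + 24.
Solve 3*therapy_hours + 24 = 9: therapy_hours = (9 - 24) / 3 = -5.

therapy_hours = -5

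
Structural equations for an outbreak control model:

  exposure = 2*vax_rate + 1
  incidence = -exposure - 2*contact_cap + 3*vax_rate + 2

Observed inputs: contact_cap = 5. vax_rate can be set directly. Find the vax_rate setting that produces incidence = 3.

vax_rate = 12

Substituting into the incidence equation gives incidence = vax_rate - 9.
Solve vax_rate - 9 = 3: vax_rate = (3 + 9) / 1 = 12.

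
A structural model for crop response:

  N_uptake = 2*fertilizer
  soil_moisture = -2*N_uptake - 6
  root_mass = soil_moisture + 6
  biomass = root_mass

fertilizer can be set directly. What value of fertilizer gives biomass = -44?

Substituting into the soil_moisture equation gives soil_moisture = -4*fertilizer - 6.
Substituting into the root_mass equation gives root_mass = -4*fertilizer.
So biomass = -4*fertilizer.
Solve -4*fertilizer = -44: fertilizer = -44 / -4 = 11.

fertilizer = 11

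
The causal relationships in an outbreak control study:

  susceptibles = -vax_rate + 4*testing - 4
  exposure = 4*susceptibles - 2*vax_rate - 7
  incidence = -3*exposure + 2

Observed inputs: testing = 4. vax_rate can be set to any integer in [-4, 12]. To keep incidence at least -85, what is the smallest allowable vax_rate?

vax_rate = 2

Substituting into the susceptibles equation gives susceptibles = -vax_rate + 12.
Substituting into the exposure equation gives exposure = -6*vax_rate + 41.
Substituting into the incidence equation gives incidence = 18*vax_rate - 121.
Require 18*vax_rate - 121 ≥ -85, so vax_rate ≥ 2.
The smallest integer in [-4, 12] satisfying this is 2.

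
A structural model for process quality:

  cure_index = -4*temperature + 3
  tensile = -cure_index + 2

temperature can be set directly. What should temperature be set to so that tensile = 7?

Substituting into the tensile equation gives tensile = 4*temperature - 1.
Solve 4*temperature - 1 = 7: temperature = (7 + 1) / 4 = 2.

temperature = 2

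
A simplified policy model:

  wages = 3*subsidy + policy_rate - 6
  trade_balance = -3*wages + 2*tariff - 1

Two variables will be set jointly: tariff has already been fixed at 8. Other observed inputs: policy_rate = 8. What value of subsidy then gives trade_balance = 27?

subsidy = -2

With tariff held at 8:
Substituting into the wages equation gives wages = 3*subsidy + 2.
Substituting into the trade_balance equation gives trade_balance = -9*subsidy + 9.
Solve -9*subsidy + 9 = 27: subsidy = (27 - 9) / -9 = -2.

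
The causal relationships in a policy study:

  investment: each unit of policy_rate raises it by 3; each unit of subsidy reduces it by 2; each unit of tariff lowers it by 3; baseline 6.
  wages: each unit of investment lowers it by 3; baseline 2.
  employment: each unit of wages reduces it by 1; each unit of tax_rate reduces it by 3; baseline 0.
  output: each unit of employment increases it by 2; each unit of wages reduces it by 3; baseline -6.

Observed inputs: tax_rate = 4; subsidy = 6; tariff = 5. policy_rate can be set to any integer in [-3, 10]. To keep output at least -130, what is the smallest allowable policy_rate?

Substituting into the investment equation gives investment = 3*policy_rate - 21.
wages becomes -9*policy_rate + 65.
So employment = 9*policy_rate - 77.
This gives output = 45*policy_rate - 355.
Require 45*policy_rate - 355 ≥ -130, so policy_rate ≥ 5.
The smallest integer in [-3, 10] satisfying this is 5.

policy_rate = 5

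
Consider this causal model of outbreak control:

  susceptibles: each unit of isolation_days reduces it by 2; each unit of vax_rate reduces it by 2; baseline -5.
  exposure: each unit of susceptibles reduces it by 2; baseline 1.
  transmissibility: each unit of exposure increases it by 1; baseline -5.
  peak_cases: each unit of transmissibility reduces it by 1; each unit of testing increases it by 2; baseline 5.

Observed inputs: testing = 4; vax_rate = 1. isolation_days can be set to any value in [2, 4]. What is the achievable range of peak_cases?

-13 to -5

Substituting into the susceptibles equation gives susceptibles = -2*isolation_days - 7.
So exposure = 4*isolation_days + 15.
Substituting into the transmissibility equation gives transmissibility = 4*isolation_days + 10.
So peak_cases = -4*isolation_days + 3.
Linear in isolation_days, so extremes are at the endpoints: isolation_days = 2 gives peak_cases = -5; isolation_days = 4 gives peak_cases = -13.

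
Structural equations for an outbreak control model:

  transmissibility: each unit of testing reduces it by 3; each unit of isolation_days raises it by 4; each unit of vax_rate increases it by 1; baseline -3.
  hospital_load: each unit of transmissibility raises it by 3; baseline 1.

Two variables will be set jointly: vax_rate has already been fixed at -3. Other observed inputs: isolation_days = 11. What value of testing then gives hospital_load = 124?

With vax_rate held at -3:
Substituting into the transmissibility equation gives transmissibility = -3*testing + 38.
Substituting into the hospital_load equation gives hospital_load = -9*testing + 115.
Solve -9*testing + 115 = 124: testing = (124 - 115) / -9 = -1.

testing = -1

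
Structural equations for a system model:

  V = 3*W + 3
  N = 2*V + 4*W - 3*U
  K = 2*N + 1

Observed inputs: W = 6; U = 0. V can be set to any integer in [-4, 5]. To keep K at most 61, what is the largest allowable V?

V = 3

Intervening on V fixes its value directly, overriding its dependence on W.
Substituting into the N equation gives N = 2*V + 24.
This gives K = 4*V + 49.
Require 4*V + 49 ≤ 61, so V ≤ 3.
The largest integer in [-4, 5] satisfying this is 3.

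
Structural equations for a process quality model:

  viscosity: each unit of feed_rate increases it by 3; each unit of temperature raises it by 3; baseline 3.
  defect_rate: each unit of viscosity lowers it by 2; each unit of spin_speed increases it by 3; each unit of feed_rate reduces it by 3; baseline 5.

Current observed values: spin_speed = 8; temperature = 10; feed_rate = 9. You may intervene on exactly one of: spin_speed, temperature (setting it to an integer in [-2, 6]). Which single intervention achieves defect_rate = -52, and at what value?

Intervening on spin_speed: defect_rate = 3*spin_speed - 142. Reaching -52 requires spin_speed = 30, outside [-2, 6].
Intervening on temperature: with other inputs at their observed values, defect_rate = -6*temperature - 58. Solving for -52 gives temperature = -1, within [-2, 6].

set temperature = -1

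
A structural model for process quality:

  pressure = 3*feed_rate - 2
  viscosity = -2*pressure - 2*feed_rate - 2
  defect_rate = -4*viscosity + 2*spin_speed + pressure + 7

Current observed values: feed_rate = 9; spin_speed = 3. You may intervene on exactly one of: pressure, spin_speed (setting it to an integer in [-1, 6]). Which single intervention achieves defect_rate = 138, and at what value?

Intervening on pressure: with other inputs at their observed values, defect_rate = 9*pressure + 93. Solving for 138 gives pressure = 5, within [-1, 6].
Intervening on spin_speed: defect_rate = 2*spin_speed + 312. Reaching 138 requires spin_speed = -87, outside [-1, 6].

set pressure = 5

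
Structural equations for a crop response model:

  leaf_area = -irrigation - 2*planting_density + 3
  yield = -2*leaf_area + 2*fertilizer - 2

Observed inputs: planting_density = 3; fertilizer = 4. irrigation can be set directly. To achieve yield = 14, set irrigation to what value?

irrigation = 1

Substituting into the leaf_area equation gives leaf_area = -irrigation - 3.
Substituting into the yield equation gives yield = 2*irrigation + 12.
Solve 2*irrigation + 12 = 14: irrigation = (14 - 12) / 2 = 1.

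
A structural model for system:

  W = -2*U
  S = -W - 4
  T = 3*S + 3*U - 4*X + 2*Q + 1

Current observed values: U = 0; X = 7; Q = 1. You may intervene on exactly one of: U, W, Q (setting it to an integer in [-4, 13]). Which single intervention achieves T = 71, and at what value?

set U = 12

Intervening on U: with other inputs at their observed values, T = 9*U - 37. Solving for 71 gives U = 12, within [-4, 13].
Intervening on W: T = -3*W - 37. Reaching 71 requires W = -36, outside [-4, 13].
Intervening on Q: T = 2*Q - 39. Reaching 71 requires Q = 55, outside [-4, 13].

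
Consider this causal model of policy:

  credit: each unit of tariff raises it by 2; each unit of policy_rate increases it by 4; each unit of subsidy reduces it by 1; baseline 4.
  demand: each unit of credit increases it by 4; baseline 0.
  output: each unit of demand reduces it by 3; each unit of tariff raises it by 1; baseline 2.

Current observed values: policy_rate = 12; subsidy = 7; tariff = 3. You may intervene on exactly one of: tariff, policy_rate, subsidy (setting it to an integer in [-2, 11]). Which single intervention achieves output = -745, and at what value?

Intervening on tariff: with other inputs at their observed values, output = -23*tariff - 538. Solving for -745 gives tariff = 9, within [-2, 11].
Intervening on policy_rate: output = -48*policy_rate - 31. Reaching -745 requires policy_rate = 119/8, not an integer.
Intervening on subsidy: output = 12*subsidy - 691. Reaching -745 requires subsidy = -9/2, not an integer.

set tariff = 9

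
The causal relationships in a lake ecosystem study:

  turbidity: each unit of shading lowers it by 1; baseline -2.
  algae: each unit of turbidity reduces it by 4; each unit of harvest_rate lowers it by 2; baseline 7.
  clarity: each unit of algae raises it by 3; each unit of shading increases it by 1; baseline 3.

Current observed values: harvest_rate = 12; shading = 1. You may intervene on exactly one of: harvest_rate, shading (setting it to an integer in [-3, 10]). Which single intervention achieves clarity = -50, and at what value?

Intervening on harvest_rate: clarity = -6*harvest_rate + 61. Reaching -50 requires harvest_rate = 37/2, not an integer.
Intervening on shading: with other inputs at their observed values, clarity = 13*shading - 24. Solving for -50 gives shading = -2, within [-3, 10].

set shading = -2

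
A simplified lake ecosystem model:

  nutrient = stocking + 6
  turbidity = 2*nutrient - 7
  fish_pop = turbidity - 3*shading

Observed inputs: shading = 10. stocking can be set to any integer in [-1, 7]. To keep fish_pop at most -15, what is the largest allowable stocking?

stocking = 5

Substituting into the turbidity equation gives turbidity = 2*stocking + 5.
Substituting into the fish_pop equation gives fish_pop = 2*stocking - 25.
Require 2*stocking - 25 ≤ -15, so stocking ≤ 5.
The largest integer in [-1, 7] satisfying this is 5.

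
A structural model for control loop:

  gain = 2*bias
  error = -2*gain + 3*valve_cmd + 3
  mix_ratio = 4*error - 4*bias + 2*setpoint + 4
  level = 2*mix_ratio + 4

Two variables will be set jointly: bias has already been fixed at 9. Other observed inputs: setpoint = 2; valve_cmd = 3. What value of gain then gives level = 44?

With bias held at 9:
Intervening on gain fixes its value directly, overriding its dependence on bias.
Substituting into the error equation gives error = -2*gain + 12.
mix_ratio becomes -8*gain + 20.
Substituting into the level equation gives level = -16*gain + 44.
Solve -16*gain + 44 = 44: gain = (44 - 44) / -16 = 0.

gain = 0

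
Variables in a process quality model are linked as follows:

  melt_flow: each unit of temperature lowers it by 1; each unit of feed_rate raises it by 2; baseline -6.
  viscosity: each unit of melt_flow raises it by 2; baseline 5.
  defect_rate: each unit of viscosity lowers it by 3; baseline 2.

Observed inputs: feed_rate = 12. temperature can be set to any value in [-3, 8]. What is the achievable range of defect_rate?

-139 to -73

Substituting into the melt_flow equation gives melt_flow = -temperature + 18.
Substituting into the viscosity equation gives viscosity = -2*temperature + 41.
Substituting into the defect_rate equation gives defect_rate = 6*temperature - 121.
Linear in temperature, so extremes are at the endpoints: temperature = -3 gives defect_rate = -139; temperature = 8 gives defect_rate = -73.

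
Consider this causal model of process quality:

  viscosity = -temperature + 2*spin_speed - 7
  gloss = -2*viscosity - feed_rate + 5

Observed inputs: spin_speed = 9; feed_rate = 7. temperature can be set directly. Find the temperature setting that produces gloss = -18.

temperature = 3

Substituting into the viscosity equation gives viscosity = -temperature + 11.
So gloss = 2*temperature - 24.
Solve 2*temperature - 24 = -18: temperature = (-18 + 24) / 2 = 3.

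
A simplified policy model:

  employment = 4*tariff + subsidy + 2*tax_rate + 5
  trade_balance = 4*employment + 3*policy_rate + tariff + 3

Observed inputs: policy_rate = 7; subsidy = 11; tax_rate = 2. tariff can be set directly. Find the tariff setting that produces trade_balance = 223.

tariff = 7

Substituting into the employment equation gives employment = 4*tariff + 20.
This gives trade_balance = 17*tariff + 104.
Solve 17*tariff + 104 = 223: tariff = (223 - 104) / 17 = 7.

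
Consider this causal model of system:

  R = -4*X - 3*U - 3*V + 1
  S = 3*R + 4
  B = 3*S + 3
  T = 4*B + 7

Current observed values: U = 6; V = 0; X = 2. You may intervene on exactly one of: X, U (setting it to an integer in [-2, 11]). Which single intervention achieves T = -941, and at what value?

Intervening on X: T = -144*X - 545. Reaching -941 requires X = 11/4, not an integer.
Intervening on U: with other inputs at their observed values, T = -108*U - 185. Solving for -941 gives U = 7, within [-2, 11].

set U = 7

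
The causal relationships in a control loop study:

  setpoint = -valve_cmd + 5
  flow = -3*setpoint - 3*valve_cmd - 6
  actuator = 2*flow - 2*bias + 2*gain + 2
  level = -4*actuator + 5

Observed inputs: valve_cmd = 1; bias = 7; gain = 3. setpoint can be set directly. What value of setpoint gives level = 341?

setpoint = 10

Intervening on setpoint fixes its value directly, overriding its dependence on valve_cmd.
Substituting into the flow equation gives flow = -3*setpoint - 9.
So actuator = -6*setpoint - 24.
Substituting into the level equation gives level = 24*setpoint + 101.
Solve 24*setpoint + 101 = 341: setpoint = (341 - 101) / 24 = 10.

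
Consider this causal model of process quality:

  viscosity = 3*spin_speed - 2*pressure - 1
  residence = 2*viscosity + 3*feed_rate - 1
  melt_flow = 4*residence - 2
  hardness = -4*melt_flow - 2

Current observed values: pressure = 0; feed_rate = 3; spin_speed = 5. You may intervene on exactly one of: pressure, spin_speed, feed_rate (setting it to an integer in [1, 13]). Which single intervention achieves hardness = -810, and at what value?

Intervening on pressure: hardness = 64*pressure - 570. Reaching -810 requires pressure = -15/4, not an integer.
Intervening on spin_speed: hardness = -96*spin_speed - 90. Reaching -810 requires spin_speed = 15/2, not an integer.
Intervening on feed_rate: with other inputs at their observed values, hardness = -48*feed_rate - 426. Solving for -810 gives feed_rate = 8, within [1, 13].

set feed_rate = 8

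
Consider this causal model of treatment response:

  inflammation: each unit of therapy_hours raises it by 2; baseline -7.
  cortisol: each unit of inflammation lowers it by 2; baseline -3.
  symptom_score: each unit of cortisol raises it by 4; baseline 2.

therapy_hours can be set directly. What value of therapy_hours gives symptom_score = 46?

therapy_hours = 0

Substituting into the cortisol equation gives cortisol = -4*therapy_hours + 11.
So symptom_score = -16*therapy_hours + 46.
Solve -16*therapy_hours + 46 = 46: therapy_hours = (46 - 46) / -16 = 0.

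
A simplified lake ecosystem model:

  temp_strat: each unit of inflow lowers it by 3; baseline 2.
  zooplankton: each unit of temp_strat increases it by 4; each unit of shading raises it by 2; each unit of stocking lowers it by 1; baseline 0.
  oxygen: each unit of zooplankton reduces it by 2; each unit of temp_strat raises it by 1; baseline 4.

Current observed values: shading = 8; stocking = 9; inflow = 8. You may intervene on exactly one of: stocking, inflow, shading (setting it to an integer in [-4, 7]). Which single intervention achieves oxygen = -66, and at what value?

Intervening on stocking: oxygen = 2*stocking + 126. Reaching -66 requires stocking = -96, outside [-4, 7].
Intervening on inflow: with other inputs at their observed values, oxygen = 21*inflow - 24. Solving for -66 gives inflow = -2, within [-4, 7].
Intervening on shading: oxygen = -4*shading + 176. Reaching -66 requires shading = 121/2, not an integer.

set inflow = -2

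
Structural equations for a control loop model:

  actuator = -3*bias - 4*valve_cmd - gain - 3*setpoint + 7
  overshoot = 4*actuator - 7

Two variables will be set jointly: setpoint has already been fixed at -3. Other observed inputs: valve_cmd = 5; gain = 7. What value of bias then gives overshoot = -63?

With setpoint held at -3:
Substituting into the actuator equation gives actuator = -3*bias - 11.
Substituting into the overshoot equation gives overshoot = -12*bias - 51.
Solve -12*bias - 51 = -63: bias = (-63 + 51) / -12 = 1.

bias = 1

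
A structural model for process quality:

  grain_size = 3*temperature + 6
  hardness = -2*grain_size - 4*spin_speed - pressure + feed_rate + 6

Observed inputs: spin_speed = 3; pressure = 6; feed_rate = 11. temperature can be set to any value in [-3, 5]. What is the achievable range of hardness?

Substituting into the hardness equation gives hardness = -6*temperature - 13.
Linear in temperature, so extremes are at the endpoints: temperature = -3 gives hardness = 5; temperature = 5 gives hardness = -43.

-43 to 5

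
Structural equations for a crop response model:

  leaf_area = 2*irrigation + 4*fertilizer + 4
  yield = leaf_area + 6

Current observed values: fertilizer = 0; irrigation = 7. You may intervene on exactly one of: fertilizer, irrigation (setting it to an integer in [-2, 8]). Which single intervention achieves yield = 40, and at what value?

set fertilizer = 4

Intervening on fertilizer: with other inputs at their observed values, yield = 4*fertilizer + 24. Solving for 40 gives fertilizer = 4, within [-2, 8].
Intervening on irrigation: yield = 2*irrigation + 10. Reaching 40 requires irrigation = 15, outside [-2, 8].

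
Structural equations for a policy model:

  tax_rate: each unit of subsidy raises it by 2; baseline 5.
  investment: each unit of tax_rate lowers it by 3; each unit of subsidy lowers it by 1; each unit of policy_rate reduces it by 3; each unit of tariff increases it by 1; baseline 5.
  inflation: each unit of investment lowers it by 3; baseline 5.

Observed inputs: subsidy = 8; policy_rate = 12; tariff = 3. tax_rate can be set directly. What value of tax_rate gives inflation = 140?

Intervening on tax_rate fixes its value directly, overriding its dependence on subsidy.
Substituting into the investment equation gives investment = -3*tax_rate - 36.
inflation becomes 9*tax_rate + 113.
Solve 9*tax_rate + 113 = 140: tax_rate = (140 - 113) / 9 = 3.

tax_rate = 3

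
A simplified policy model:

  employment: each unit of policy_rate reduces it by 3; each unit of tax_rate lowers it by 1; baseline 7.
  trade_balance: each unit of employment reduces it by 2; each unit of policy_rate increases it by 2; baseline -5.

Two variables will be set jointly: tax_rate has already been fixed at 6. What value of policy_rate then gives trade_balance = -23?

With tax_rate held at 6:
Substituting into the employment equation gives employment = -3*policy_rate + 1.
This gives trade_balance = 8*policy_rate - 7.
Solve 8*policy_rate - 7 = -23: policy_rate = (-23 + 7) / 8 = -2.

policy_rate = -2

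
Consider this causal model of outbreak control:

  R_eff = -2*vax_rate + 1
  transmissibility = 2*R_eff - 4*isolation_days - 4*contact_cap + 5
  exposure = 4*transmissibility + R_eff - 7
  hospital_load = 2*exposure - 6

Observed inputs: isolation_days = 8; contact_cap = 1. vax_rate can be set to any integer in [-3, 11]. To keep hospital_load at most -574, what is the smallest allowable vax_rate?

vax_rate = 9

Substituting into the transmissibility equation gives transmissibility = -4*vax_rate - 29.
This gives exposure = -18*vax_rate - 122.
hospital_load becomes -36*vax_rate - 250.
Require -36*vax_rate - 250 ≤ -574, so vax_rate ≥ 9.
The smallest integer in [-3, 11] satisfying this is 9.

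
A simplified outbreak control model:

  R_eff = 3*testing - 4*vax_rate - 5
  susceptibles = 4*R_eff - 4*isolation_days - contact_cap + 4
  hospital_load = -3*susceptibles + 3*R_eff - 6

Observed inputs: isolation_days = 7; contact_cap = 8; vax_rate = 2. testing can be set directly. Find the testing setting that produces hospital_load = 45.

Substituting into the R_eff equation gives R_eff = 3*testing - 13.
This gives susceptibles = 12*testing - 84.
Substituting into the hospital_load equation gives hospital_load = -27*testing + 207.
Solve -27*testing + 207 = 45: testing = (45 - 207) / -27 = 6.

testing = 6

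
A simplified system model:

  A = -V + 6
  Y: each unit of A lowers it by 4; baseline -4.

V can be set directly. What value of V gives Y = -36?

Substituting into the Y equation gives Y = 4*V - 28.
Solve 4*V - 28 = -36: V = (-36 + 28) / 4 = -2.

V = -2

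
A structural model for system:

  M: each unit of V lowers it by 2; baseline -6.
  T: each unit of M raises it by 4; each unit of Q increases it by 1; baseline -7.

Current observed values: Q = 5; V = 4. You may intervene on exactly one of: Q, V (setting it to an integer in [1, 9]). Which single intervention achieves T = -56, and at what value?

Intervening on Q: with other inputs at their observed values, T = Q - 63. Solving for -56 gives Q = 7, within [1, 9].
Intervening on V: T = -8*V - 26. Reaching -56 requires V = 15/4, not an integer.

set Q = 7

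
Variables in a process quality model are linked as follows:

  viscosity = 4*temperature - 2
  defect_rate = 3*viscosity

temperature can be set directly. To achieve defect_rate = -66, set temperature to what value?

Substituting into the defect_rate equation gives defect_rate = 12*temperature - 6.
Solve 12*temperature - 6 = -66: temperature = (-66 + 6) / 12 = -5.

temperature = -5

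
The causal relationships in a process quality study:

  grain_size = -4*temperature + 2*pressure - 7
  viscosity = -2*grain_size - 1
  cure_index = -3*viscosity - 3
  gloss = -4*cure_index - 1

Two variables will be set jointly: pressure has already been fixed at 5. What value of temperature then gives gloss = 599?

With pressure held at 5:
Substituting into the grain_size equation gives grain_size = -4*temperature + 3.
Substituting into the viscosity equation gives viscosity = 8*temperature - 7.
Substituting into the cure_index equation gives cure_index = -24*temperature + 18.
Substituting into the gloss equation gives gloss = 96*temperature - 73.
Solve 96*temperature - 73 = 599: temperature = (599 + 73) / 96 = 7.

temperature = 7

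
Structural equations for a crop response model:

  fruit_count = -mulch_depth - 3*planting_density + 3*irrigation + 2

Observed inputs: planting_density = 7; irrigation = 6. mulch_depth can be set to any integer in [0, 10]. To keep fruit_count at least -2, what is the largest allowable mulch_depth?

mulch_depth = 1

Substituting into the fruit_count equation gives fruit_count = -mulch_depth - 1.
Require -mulch_depth - 1 ≥ -2, so mulch_depth ≤ 1.
The largest integer in [0, 10] satisfying this is 1.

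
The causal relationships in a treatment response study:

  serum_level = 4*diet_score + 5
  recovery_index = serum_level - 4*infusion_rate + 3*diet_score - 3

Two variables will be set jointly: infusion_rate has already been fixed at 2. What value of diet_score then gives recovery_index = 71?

diet_score = 11

With infusion_rate held at 2:
Substituting into the recovery_index equation gives recovery_index = 7*diet_score - 6.
Solve 7*diet_score - 6 = 71: diet_score = (71 + 6) / 7 = 11.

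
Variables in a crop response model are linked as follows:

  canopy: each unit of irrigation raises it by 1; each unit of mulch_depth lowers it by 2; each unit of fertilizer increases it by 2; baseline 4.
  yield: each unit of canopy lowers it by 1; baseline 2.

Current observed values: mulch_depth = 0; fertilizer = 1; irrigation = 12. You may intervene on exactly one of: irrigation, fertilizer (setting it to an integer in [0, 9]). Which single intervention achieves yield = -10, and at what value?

Intervening on irrigation: with other inputs at their observed values, yield = -irrigation - 4. Solving for -10 gives irrigation = 6, within [0, 9].
Intervening on fertilizer: yield = -2*fertilizer - 14. Reaching -10 requires fertilizer = -2, outside [0, 9].

set irrigation = 6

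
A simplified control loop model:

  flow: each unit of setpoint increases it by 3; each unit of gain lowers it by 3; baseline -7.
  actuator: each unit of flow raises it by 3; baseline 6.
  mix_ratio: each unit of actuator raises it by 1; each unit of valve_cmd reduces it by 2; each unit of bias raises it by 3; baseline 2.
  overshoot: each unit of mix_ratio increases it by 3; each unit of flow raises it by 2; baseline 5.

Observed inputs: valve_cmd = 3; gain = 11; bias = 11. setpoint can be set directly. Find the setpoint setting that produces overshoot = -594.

Substituting into the flow equation gives flow = 3*setpoint - 40.
Substituting into the actuator equation gives actuator = 9*setpoint - 114.
Substituting into the mix_ratio equation gives mix_ratio = 9*setpoint - 85.
This gives overshoot = 33*setpoint - 330.
Solve 33*setpoint - 330 = -594: setpoint = (-594 + 330) / 33 = -8.

setpoint = -8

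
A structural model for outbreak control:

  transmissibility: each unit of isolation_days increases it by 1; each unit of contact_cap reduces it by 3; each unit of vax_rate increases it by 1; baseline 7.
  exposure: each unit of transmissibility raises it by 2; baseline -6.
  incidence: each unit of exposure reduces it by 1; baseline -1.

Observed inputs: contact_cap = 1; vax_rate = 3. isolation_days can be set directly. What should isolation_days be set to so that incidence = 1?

Substituting into the transmissibility equation gives transmissibility = isolation_days + 7.
So exposure = 2*isolation_days + 8.
This gives incidence = -2*isolation_days - 9.
Solve -2*isolation_days - 9 = 1: isolation_days = (1 + 9) / -2 = -5.

isolation_days = -5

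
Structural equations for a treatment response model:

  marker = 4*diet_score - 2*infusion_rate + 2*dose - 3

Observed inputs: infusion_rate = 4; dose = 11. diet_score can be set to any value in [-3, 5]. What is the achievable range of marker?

Substituting into the marker equation gives marker = 4*diet_score + 11.
Linear in diet_score, so extremes are at the endpoints: diet_score = -3 gives marker = -1; diet_score = 5 gives marker = 31.

-1 to 31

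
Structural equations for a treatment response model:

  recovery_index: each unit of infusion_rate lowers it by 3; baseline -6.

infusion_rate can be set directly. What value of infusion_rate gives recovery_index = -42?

Solve -3*infusion_rate - 6 = -42: infusion_rate = (-42 + 6) / -3 = 12.

infusion_rate = 12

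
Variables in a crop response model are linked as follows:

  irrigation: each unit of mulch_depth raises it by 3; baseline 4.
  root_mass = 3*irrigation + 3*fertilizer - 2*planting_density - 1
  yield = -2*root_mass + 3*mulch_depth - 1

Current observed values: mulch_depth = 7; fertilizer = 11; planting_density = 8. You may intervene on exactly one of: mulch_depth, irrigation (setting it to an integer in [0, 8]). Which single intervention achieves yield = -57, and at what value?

set mulch_depth = 0

Intervening on mulch_depth: with other inputs at their observed values, yield = -15*mulch_depth - 57. Solving for -57 gives mulch_depth = 0, within [0, 8].
Intervening on irrigation: yield = -6*irrigation - 12. Reaching -57 requires irrigation = 15/2, not an integer.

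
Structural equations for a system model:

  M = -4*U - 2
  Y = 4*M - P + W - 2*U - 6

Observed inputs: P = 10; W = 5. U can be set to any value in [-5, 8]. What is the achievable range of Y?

-163 to 71

Substituting into the Y equation gives Y = -18*U - 19.
Linear in U, so extremes are at the endpoints: U = -5 gives Y = 71; U = 8 gives Y = -163.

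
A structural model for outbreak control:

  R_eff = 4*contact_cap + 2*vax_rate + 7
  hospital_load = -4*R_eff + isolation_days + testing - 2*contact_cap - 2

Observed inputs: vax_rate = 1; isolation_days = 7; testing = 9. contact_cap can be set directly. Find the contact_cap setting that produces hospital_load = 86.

contact_cap = -6

Substituting into the R_eff equation gives R_eff = 4*contact_cap + 9.
This gives hospital_load = -18*contact_cap - 22.
Solve -18*contact_cap - 22 = 86: contact_cap = (86 + 22) / -18 = -6.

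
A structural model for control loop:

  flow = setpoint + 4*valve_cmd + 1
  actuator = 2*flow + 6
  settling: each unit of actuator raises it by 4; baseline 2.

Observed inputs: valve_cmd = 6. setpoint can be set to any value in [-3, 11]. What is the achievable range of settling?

202 to 314

Substituting into the flow equation gives flow = setpoint + 25.
actuator becomes 2*setpoint + 56.
Substituting into the settling equation gives settling = 8*setpoint + 226.
Linear in setpoint, so extremes are at the endpoints: setpoint = -3 gives settling = 202; setpoint = 11 gives settling = 314.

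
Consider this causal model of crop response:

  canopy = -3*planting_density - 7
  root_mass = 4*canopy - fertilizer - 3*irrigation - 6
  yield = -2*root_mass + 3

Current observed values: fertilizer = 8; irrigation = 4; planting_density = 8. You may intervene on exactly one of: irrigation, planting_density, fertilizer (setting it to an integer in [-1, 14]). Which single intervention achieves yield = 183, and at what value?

set planting_density = 3

Intervening on irrigation: yield = 6*irrigation + 279. Reaching 183 requires irrigation = -16, outside [-1, 14].
Intervening on planting_density: with other inputs at their observed values, yield = 24*planting_density + 111. Solving for 183 gives planting_density = 3, within [-1, 14].
Intervening on fertilizer: yield = 2*fertilizer + 287. Reaching 183 requires fertilizer = -52, outside [-1, 14].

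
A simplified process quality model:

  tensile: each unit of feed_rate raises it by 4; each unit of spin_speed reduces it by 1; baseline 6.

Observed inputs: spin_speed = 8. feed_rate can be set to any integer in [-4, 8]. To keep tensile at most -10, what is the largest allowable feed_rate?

feed_rate = -2

Substituting into the tensile equation gives tensile = 4*feed_rate - 2.
Require 4*feed_rate - 2 ≤ -10, so feed_rate ≤ -2.
The largest integer in [-4, 8] satisfying this is -2.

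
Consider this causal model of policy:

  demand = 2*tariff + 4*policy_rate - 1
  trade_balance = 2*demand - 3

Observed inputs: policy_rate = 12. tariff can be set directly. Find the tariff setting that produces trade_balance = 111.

tariff = 5

Substituting into the demand equation gives demand = 2*tariff + 47.
So trade_balance = 4*tariff + 91.
Solve 4*tariff + 91 = 111: tariff = (111 - 91) / 4 = 5.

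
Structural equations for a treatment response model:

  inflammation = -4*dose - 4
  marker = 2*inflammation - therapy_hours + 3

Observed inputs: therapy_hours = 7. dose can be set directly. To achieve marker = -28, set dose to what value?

Substituting into the marker equation gives marker = -8*dose - 12.
Solve -8*dose - 12 = -28: dose = (-28 + 12) / -8 = 2.

dose = 2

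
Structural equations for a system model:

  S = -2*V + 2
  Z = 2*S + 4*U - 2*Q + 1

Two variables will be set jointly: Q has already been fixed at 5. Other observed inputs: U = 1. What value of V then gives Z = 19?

With Q held at 5:
Substituting into the Z equation gives Z = -4*V - 1.
Solve -4*V - 1 = 19: V = (19 + 1) / -4 = -5.

V = -5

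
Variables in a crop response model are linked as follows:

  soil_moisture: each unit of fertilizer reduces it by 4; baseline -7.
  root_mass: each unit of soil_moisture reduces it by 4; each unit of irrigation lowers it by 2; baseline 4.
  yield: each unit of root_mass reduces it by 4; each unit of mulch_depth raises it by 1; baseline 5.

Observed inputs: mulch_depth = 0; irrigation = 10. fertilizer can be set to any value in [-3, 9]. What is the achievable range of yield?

Substituting into the root_mass equation gives root_mass = 16*fertilizer + 12.
Substituting into the yield equation gives yield = -64*fertilizer - 43.
Linear in fertilizer, so extremes are at the endpoints: fertilizer = -3 gives yield = 149; fertilizer = 9 gives yield = -619.

-619 to 149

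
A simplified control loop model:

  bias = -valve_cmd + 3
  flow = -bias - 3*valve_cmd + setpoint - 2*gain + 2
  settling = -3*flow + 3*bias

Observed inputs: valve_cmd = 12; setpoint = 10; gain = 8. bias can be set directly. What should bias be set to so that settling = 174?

bias = 9

Intervening on bias fixes its value directly, overriding its dependence on valve_cmd.
Substituting into the flow equation gives flow = -bias - 40.
Substituting into the settling equation gives settling = 6*bias + 120.
Solve 6*bias + 120 = 174: bias = (174 - 120) / 6 = 9.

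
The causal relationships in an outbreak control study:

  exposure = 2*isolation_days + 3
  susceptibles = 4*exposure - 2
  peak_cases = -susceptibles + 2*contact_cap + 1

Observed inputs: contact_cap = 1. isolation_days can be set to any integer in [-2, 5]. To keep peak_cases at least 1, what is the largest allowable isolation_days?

isolation_days = -1

Substituting into the susceptibles equation gives susceptibles = 8*isolation_days + 10.
Substituting into the peak_cases equation gives peak_cases = -8*isolation_days - 7.
Require -8*isolation_days - 7 ≥ 1, so isolation_days ≤ -1.
The largest integer in [-2, 5] satisfying this is -1.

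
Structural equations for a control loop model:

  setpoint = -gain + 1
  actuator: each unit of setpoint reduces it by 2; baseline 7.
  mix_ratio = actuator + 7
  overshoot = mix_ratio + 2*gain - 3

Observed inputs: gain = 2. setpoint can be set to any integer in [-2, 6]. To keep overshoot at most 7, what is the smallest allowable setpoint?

setpoint = 4

Intervening on setpoint fixes its value directly, overriding its dependence on gain.
Substituting into the mix_ratio equation gives mix_ratio = -2*setpoint + 14.
Substituting into the overshoot equation gives overshoot = -2*setpoint + 15.
Require -2*setpoint + 15 ≤ 7, so setpoint ≥ 4.
The smallest integer in [-2, 6] satisfying this is 4.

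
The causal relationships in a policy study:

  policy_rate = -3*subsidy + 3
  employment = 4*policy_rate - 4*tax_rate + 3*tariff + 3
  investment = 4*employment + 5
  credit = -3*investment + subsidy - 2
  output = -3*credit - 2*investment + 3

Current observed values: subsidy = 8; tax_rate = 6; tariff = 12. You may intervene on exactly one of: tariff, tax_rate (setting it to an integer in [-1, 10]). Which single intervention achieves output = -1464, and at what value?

set tax_rate = 2

Intervening on tariff: output = 84*tariff - 2920. Reaching -1464 requires tariff = 52/3, not an integer.
Intervening on tax_rate: with other inputs at their observed values, output = -112*tax_rate - 1240. Solving for -1464 gives tax_rate = 2, within [-1, 10].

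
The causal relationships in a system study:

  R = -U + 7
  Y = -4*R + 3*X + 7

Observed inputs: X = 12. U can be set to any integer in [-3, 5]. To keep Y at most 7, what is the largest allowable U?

Substituting into the Y equation gives Y = 4*U + 15.
Require 4*U + 15 ≤ 7, so U ≤ -2.
The largest integer in [-3, 5] satisfying this is -2.

U = -2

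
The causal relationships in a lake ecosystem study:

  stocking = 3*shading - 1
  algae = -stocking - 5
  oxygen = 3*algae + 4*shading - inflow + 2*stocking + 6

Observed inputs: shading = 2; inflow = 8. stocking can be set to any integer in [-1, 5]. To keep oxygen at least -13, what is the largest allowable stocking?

stocking = 4

Intervening on stocking fixes its value directly, overriding its dependence on shading.
Substituting into the oxygen equation gives oxygen = -stocking - 9.
Require -stocking - 9 ≥ -13, so stocking ≤ 4.
The largest integer in [-1, 5] satisfying this is 4.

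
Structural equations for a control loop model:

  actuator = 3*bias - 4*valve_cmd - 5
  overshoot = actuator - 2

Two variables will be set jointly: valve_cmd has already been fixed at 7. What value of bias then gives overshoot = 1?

bias = 12

With valve_cmd held at 7:
Substituting into the actuator equation gives actuator = 3*bias - 33.
So overshoot = 3*bias - 35.
Solve 3*bias - 35 = 1: bias = (1 + 35) / 3 = 12.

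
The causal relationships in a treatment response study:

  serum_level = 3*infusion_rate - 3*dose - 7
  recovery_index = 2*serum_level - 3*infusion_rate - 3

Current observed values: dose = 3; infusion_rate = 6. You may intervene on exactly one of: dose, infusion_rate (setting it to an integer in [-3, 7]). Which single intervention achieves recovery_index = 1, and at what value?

set dose = 0

Intervening on dose: with other inputs at their observed values, recovery_index = -6*dose + 1. Solving for 1 gives dose = 0, within [-3, 7].
Intervening on infusion_rate: recovery_index = 3*infusion_rate - 35. Reaching 1 requires infusion_rate = 12, outside [-3, 7].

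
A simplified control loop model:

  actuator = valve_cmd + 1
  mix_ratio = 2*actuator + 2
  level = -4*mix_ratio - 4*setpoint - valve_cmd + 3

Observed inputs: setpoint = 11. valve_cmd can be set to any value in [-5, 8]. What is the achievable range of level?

Substituting into the mix_ratio equation gives mix_ratio = 2*valve_cmd + 4.
level becomes -9*valve_cmd - 57.
Linear in valve_cmd, so extremes are at the endpoints: valve_cmd = -5 gives level = -12; valve_cmd = 8 gives level = -129.

-129 to -12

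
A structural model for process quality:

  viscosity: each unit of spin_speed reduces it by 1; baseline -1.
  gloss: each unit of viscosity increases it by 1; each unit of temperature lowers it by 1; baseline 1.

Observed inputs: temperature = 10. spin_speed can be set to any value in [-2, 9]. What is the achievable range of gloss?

Substituting into the gloss equation gives gloss = -spin_speed - 10.
Linear in spin_speed, so extremes are at the endpoints: spin_speed = -2 gives gloss = -8; spin_speed = 9 gives gloss = -19.

-19 to -8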